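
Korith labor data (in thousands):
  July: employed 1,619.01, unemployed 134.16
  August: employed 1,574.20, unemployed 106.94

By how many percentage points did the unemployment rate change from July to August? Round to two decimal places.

July: labor force = 1,619.01 + 134.16 = 1,753.17; u = 134.16/1,753.17 = 7.65%.
August: labor force = 1,574.20 + 106.94 = 1,681.14; u = 106.94/1,681.14 = 6.36%.
Change = 6.36% − 7.65% = −1.29 pp.

The unemployment rate changed by −1.29 percentage points.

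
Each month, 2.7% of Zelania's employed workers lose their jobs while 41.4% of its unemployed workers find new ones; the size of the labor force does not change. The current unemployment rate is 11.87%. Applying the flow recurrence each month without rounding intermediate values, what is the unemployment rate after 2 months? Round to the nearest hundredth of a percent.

With a fixed labor force, u_{t+1} = u_t + s·(1−u_t) − f·u_t = u_t·(1−s−f) + s.
Here 1−s−f = 0.559 and s = 0.027.
u_1 = 0.118700 × 0.559 + 0.027 = 0.093353.
u_2 = 0.093353 × 0.559 + 0.027 = 0.079184.

Unemployment rate after two months ≈ 7.92%.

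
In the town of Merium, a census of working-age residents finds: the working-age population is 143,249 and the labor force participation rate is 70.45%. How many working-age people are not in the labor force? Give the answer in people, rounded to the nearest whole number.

About 42,330 are not in the labor force.

Share not in the labor force = 1 − 0.7045 = 0.2955.
Not in labor force = 0.2955 × 143,249 ≈ 42,330.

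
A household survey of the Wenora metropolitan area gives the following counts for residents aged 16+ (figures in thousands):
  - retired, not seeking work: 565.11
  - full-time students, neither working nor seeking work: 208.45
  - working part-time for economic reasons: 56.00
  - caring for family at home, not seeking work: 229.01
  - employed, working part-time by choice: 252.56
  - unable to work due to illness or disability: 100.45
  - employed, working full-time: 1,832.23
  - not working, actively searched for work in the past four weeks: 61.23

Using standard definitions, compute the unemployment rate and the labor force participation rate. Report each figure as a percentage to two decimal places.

Unemployment rate ≈ 2.78%; labor force participation rate ≈ 66.63%.

Employed = 56.00 + 252.56 + 1,832.23 = 2,140.79 thousand (anyone who worked, including part-time for economic reasons, counts as employed).
Unemployed = 61.23 thousand.
Labor force = 2,140.79 + 61.23 = 2,202.02 thousand.
Not in labor force = 565.11 + 208.45 + 229.01 + 100.45 = 1,103.02 thousand (those not working and not actively searching are outside the labor force).
Civilian working-age population = 2,202.02 + 1,103.02 = 3,305.04 thousand.
Unemployment rate = 61.23 / 2,202.02 = 2.78%.
Labor force participation rate = 2,202.02 / 3,305.04 = 66.63%.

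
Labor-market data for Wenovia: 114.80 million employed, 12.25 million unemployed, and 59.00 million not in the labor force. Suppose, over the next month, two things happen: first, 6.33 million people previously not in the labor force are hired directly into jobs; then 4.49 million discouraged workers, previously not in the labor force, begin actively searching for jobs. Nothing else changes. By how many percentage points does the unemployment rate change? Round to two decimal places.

Initially, labor force = 114.80 + 12.25 = 127.05 million, so u = 12.25/127.05 = 9.64%.
After the first change, employed and labor force both rise by 6.33; unemployed unchanged → E = 121.13, U = 12.25, labor force = 133.38 million.
After the second change, unemployed and labor force both rise by 4.49 → E = 121.13, U = 16.74, labor force = 137.87 million.
New unemployment rate = 16.74 / 137.87 = 12.14%.
Change = 12.14% − 9.64% = +2.50 percentage points.

The unemployment rate changes by +2.50 percentage points.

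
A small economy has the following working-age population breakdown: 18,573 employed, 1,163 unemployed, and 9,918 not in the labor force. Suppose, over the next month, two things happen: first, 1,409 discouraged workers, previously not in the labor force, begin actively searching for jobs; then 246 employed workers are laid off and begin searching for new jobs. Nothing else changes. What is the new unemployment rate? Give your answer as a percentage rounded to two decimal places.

New unemployment rate ≈ 13.33%.

Initially, labor force = 18,573 + 1,163 = 19,736, so u = 1,163/19,736 = 5.89%.
After the first change, unemployed and labor force both rise by 1,409 → E = 18,573, U = 2,572, labor force = 21,145.
After the second change, employed falls and unemployed rises by 246; labor force unchanged → E = 18,327, U = 2,818, labor force = 21,145.
New unemployment rate = 2,818 / 21,145 = 13.33%.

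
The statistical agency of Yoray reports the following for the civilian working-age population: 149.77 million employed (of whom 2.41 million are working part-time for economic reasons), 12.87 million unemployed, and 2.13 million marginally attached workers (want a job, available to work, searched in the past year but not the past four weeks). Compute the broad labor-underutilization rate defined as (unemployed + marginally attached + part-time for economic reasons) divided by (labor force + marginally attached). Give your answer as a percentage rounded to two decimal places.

Labor force = 149.77 + 12.87 = 162.64 million.
Numerator = 12.87 + 2.13 + 2.41 = 17.41 million.
Denominator = 162.64 + 2.13 = 164.77 million.
Broad rate = 17.41 / 164.77 = 10.57%.

Broad underutilization rate ≈ 10.57%.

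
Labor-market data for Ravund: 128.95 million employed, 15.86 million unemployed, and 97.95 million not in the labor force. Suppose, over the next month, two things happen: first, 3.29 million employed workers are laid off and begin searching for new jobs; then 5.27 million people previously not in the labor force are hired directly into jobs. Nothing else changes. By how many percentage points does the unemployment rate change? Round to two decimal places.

The unemployment rate changes by +1.81 percentage points.

Initially, labor force = 128.95 + 15.86 = 144.81 million, so u = 15.86/144.81 = 10.95%.
After the first change, employed falls and unemployed rises by 3.29; labor force unchanged → E = 125.66, U = 19.15, labor force = 144.81 million.
After the second change, employed and labor force both rise by 5.27; unemployed unchanged → E = 130.93, U = 19.15, labor force = 150.08 million.
New unemployment rate = 19.15 / 150.08 = 12.76%.
Change = 12.76% − 10.95% = +1.81 percentage points.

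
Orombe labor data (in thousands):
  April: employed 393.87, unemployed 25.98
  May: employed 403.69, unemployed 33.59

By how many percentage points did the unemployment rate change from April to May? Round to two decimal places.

April: labor force = 393.87 + 25.98 = 419.85; u = 25.98/419.85 = 6.19%.
May: labor force = 403.69 + 33.59 = 437.28; u = 33.59/437.28 = 7.68%.
Change = 7.68% − 6.19% = +1.49 pp.

The unemployment rate changed by +1.49 percentage points.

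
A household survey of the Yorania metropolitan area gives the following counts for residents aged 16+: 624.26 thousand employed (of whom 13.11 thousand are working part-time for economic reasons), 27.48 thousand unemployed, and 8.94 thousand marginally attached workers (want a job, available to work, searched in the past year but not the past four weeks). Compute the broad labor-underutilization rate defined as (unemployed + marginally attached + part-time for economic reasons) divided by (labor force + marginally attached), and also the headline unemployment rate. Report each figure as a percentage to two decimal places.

Broad underutilization rate ≈ 7.50%; headline unemployment rate ≈ 4.22%.

Labor force = 624.26 + 27.48 = 651.74 thousand.
Numerator = 27.48 + 8.94 + 13.11 = 49.53 thousand.
Denominator = 651.74 + 8.94 = 660.68 thousand.
Broad rate = 49.53 / 660.68 = 7.50%.
Headline unemployment rate = 27.48 / 651.74 = 4.22%.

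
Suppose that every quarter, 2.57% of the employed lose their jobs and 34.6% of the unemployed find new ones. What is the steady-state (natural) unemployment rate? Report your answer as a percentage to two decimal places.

Steady-state unemployment rate ≈ 6.91%.

At steady state the flows balance: s·E = f·U, so U/(E+U) = s/(s+f).
u* = 2.57 / (2.57 + 34.6) = 2.57 / 37.17 = 6.91%.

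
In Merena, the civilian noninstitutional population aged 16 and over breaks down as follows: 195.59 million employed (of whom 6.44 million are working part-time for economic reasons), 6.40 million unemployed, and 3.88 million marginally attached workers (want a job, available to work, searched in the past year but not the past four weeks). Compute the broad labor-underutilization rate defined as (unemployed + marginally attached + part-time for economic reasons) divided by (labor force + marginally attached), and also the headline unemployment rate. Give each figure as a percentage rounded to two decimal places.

Labor force = 195.59 + 6.40 = 201.99 million.
Numerator = 6.40 + 3.88 + 6.44 = 16.72 million.
Denominator = 201.99 + 3.88 = 205.87 million.
Broad rate = 16.72 / 205.87 = 8.12%.
Headline unemployment rate = 6.40 / 201.99 = 3.17%.

Broad underutilization rate ≈ 8.12%; headline unemployment rate ≈ 3.17%.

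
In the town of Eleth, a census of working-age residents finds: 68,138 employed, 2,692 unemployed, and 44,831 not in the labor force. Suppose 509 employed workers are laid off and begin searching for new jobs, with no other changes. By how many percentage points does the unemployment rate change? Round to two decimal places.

The unemployment rate changes by +0.72 percentage points.

Initially, labor force = 68,138 + 2,692 = 70,830, so u = 2,692/70,830 = 3.80%.
After the change, employed falls and unemployed rises by 509; labor force unchanged → E = 67,629, U = 3,201, labor force = 70,830.
New unemployment rate = 3,201 / 70,830 = 4.52%.
Change = 4.52% − 3.80% = +0.72 percentage points.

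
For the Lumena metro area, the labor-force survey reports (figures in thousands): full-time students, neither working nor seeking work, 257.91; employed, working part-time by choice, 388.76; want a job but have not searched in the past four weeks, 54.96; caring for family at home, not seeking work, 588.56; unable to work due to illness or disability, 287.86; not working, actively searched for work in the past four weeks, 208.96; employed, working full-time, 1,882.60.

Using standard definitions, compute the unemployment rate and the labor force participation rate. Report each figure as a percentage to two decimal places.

Unemployment rate ≈ 8.42%; labor force participation rate ≈ 67.59%.

Employed = 388.76 + 1,882.60 = 2,271.36 thousand.
Unemployed = 208.96 thousand.
Labor force = 2,271.36 + 208.96 = 2,480.32 thousand.
Not in labor force = 257.91 + 54.96 + 588.56 + 287.86 = 1,189.29 thousand (those not working and not actively searching are outside the labor force — including those who want a job but have given up searching).
Civilian working-age population = 2,480.32 + 1,189.29 = 3,669.61 thousand.
Unemployment rate = 208.96 / 2,480.32 = 8.42%.
Labor force participation rate = 2,480.32 / 3,669.61 = 67.59%.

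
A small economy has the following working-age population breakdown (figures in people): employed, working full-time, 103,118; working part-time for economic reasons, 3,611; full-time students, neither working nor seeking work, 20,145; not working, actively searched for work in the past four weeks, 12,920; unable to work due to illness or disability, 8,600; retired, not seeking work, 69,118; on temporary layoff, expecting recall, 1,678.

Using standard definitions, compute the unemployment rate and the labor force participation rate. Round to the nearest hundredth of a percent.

Unemployment rate ≈ 12.03%; labor force participation rate ≈ 55.35%.

Employed = 103,118 + 3,611 = 106,729 (anyone who worked, including part-time for economic reasons, counts as employed).
Unemployed = 12,920 + 1,678 = 14,598 (jobless and actively searching, or on temporary layoff).
Labor force = 106,729 + 14,598 = 121,327.
Not in labor force = 20,145 + 8,600 + 69,118 = 97,863 (those not working and not actively searching are outside the labor force).
Civilian working-age population = 121,327 + 97,863 = 219,190.
Unemployment rate = 14,598 / 121,327 = 12.03%.
Labor force participation rate = 121,327 / 219,190 = 55.35%.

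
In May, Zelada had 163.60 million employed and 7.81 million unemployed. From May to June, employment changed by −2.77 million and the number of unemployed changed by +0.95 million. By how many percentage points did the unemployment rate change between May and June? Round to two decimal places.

May: labor force = 163.60 + 7.81 = 171.41; u = 7.81/171.41 = 4.56%.
June: labor force = 160.83 + 8.76 = 169.59; u = 8.76/169.59 = 5.17%.
Change = 5.17% − 4.56% = +0.61 pp.

The unemployment rate changed by +0.61 percentage points.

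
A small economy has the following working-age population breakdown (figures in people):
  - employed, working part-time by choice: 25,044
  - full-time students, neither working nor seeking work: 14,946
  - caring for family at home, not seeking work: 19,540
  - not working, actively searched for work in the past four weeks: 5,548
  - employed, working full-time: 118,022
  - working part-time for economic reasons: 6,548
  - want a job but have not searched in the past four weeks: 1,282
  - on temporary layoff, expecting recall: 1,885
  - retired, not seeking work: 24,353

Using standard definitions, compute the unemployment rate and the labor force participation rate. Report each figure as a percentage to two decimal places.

Employed = 25,044 + 118,022 + 6,548 = 149,614 (anyone who worked, including part-time for economic reasons, counts as employed).
Unemployed = 5,548 + 1,885 = 7,433 (jobless and actively searching, or on temporary layoff).
Labor force = 149,614 + 7,433 = 157,047.
Not in labor force = 14,946 + 19,540 + 1,282 + 24,353 = 60,121 (those not working and not actively searching are outside the labor force — including those who want a job but have given up searching).
Civilian working-age population = 157,047 + 60,121 = 217,168.
Unemployment rate = 7,433 / 157,047 = 4.73%.
Labor force participation rate = 157,047 / 217,168 = 72.32%.

Unemployment rate ≈ 4.73%; labor force participation rate ≈ 72.32%.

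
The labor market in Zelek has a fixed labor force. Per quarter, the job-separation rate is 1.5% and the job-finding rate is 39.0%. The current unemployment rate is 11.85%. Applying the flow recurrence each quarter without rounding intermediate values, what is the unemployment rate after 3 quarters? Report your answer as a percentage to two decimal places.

Unemployment rate after three quarters ≈ 5.42%.

With a fixed labor force, u_{t+1} = u_t + s·(1−u_t) − f·u_t = u_t·(1−s−f) + s.
Here 1−s−f = 0.595 and s = 0.015.
u_1 = 0.118500 × 0.595 + 0.015 = 0.085507.
u_2 = 0.085507 × 0.595 + 0.015 = 0.065877.
u_3 = 0.065877 × 0.595 + 0.015 = 0.054197.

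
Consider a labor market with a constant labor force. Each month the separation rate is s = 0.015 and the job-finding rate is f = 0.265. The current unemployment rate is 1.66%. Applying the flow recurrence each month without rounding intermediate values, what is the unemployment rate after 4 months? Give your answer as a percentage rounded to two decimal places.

Unemployment rate after four months ≈ 4.36%.

With a fixed labor force, u_{t+1} = u_t + s·(1−u_t) − f·u_t = u_t·(1−s−f) + s.
Here 1−s−f = 0.720 and s = 0.015.
u_1 = 0.016600 × 0.720 + 0.015 = 0.026952.
u_2 = 0.026952 × 0.720 + 0.015 = 0.034405.
u_3 = 0.034405 × 0.720 + 0.015 = 0.039772.
u_4 = 0.039772 × 0.720 + 0.015 = 0.043636.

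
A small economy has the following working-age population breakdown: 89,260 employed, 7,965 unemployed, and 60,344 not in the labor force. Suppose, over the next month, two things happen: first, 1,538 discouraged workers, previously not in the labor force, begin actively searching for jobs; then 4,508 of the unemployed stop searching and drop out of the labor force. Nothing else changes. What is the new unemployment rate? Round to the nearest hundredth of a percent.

New unemployment rate ≈ 5.30%.

Initially, labor force = 89,260 + 7,965 = 97,225, so u = 7,965/97,225 = 8.19%.
After the first change, unemployed and labor force both rise by 1,538 → E = 89,260, U = 9,503, labor force = 98,763.
After the second change, unemployed and labor force both fall by 4,508 → E = 89,260, U = 4,995, labor force = 94,255.
New unemployment rate = 4,995 / 94,255 = 5.30%.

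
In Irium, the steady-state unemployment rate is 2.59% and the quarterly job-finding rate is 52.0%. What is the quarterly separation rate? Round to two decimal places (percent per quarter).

Separation rate ≈ 1.38% per quarter.

From u* = s/(s+f): s = u·f/(1−u).
s = 0.0259 × 52.0 / (1 − 0.0259) = 1.3468 / 0.9741 ≈ 1.38% per quarter.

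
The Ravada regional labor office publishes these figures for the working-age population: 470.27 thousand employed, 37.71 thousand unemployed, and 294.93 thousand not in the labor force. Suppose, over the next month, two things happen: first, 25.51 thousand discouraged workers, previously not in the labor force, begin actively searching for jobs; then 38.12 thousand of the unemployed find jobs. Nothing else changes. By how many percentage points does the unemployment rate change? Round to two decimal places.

The unemployment rate changes by −2.72 percentage points.

Initially, labor force = 470.27 + 37.71 = 507.98 thousand, so u = 37.71/507.98 = 7.42%.
After the first change, unemployed and labor force both rise by 25.51 → E = 470.27, U = 63.22, labor force = 533.49 thousand.
After the second change, unemployed falls and employed rises by 38.12; labor force unchanged → E = 508.39, U = 25.10, labor force = 533.49 thousand.
New unemployment rate = 25.10 / 533.49 = 4.70%.
Change = 4.70% − 7.42% = −2.72 percentage points.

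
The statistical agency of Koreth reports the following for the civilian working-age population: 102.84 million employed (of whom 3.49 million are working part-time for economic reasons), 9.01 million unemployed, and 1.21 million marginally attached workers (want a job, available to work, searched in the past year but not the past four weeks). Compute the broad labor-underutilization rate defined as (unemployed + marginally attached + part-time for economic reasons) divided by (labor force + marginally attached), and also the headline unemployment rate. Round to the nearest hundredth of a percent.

Labor force = 102.84 + 9.01 = 111.85 million.
Numerator = 9.01 + 1.21 + 3.49 = 13.71 million.
Denominator = 111.85 + 1.21 = 113.06 million.
Broad rate = 13.71 / 113.06 = 12.13%.
Headline unemployment rate = 9.01 / 111.85 = 8.06%.

Broad underutilization rate ≈ 12.13%; headline unemployment rate ≈ 8.06%.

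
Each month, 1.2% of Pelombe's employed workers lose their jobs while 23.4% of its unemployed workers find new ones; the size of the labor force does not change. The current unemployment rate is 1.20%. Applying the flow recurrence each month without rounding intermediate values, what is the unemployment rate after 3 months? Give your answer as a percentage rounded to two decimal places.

Unemployment rate after three months ≈ 3.30%.

With a fixed labor force, u_{t+1} = u_t + s·(1−u_t) − f·u_t = u_t·(1−s−f) + s.
Here 1−s−f = 0.754 and s = 0.012.
u_1 = 0.012000 × 0.754 + 0.012 = 0.021048.
u_2 = 0.021048 × 0.754 + 0.012 = 0.027870.
u_3 = 0.027870 × 0.754 + 0.012 = 0.033014.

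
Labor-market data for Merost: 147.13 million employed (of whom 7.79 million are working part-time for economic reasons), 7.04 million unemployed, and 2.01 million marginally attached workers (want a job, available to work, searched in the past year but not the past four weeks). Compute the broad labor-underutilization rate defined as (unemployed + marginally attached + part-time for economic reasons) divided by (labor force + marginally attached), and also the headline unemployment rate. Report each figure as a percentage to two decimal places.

Broad underutilization rate ≈ 10.78%; headline unemployment rate ≈ 4.57%.

Labor force = 147.13 + 7.04 = 154.17 million.
Numerator = 7.04 + 2.01 + 7.79 = 16.84 million.
Denominator = 154.17 + 2.01 = 156.18 million.
Broad rate = 16.84 / 156.18 = 10.78%.
Headline unemployment rate = 7.04 / 154.17 = 4.57%.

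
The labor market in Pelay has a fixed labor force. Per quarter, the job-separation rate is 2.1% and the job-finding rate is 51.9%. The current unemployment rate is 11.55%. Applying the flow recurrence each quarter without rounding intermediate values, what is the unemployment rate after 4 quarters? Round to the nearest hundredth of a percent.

Unemployment rate after four quarters ≈ 4.23%.

With a fixed labor force, u_{t+1} = u_t + s·(1−u_t) − f·u_t = u_t·(1−s−f) + s.
Here 1−s−f = 0.460 and s = 0.021.
u_1 = 0.115500 × 0.460 + 0.021 = 0.074130.
u_2 = 0.074130 × 0.460 + 0.021 = 0.055100.
u_3 = 0.055100 × 0.460 + 0.021 = 0.046346.
u_4 = 0.046346 × 0.460 + 0.021 = 0.042319.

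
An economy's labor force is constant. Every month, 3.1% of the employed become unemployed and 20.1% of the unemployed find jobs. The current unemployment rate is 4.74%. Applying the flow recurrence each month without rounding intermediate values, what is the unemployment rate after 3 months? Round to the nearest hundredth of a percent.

Unemployment rate after three months ≈ 9.46%.

With a fixed labor force, u_{t+1} = u_t + s·(1−u_t) − f·u_t = u_t·(1−s−f) + s.
Here 1−s−f = 0.768 and s = 0.031.
u_1 = 0.047400 × 0.768 + 0.031 = 0.067403.
u_2 = 0.067403 × 0.768 + 0.031 = 0.082766.
u_3 = 0.082766 × 0.768 + 0.031 = 0.094564.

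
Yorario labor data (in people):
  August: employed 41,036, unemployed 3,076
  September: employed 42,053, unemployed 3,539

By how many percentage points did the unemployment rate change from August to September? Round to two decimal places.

The unemployment rate changed by +0.79 percentage points.

August: labor force = 41,036 + 3,076 = 44,112; u = 3,076/44,112 = 6.97%.
September: labor force = 42,053 + 3,539 = 45,592; u = 3,539/45,592 = 7.76%.
Change = 7.76% − 6.97% = +0.79 pp.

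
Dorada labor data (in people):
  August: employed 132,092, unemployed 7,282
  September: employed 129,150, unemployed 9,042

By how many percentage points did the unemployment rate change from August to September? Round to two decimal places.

August: labor force = 132,092 + 7,282 = 139,374; u = 7,282/139,374 = 5.22%.
September: labor force = 129,150 + 9,042 = 138,192; u = 9,042/138,192 = 6.54%.
Change = 6.54% − 5.22% = +1.32 pp.

The unemployment rate changed by +1.32 percentage points.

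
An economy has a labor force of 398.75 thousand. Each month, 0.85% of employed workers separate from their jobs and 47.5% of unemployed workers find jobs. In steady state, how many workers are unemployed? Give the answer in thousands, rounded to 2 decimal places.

About 7.01 thousand are unemployed in steady state.

Steady-state unemployment rate u* = s/(s+f) = 0.85/(0.85+47.5) = 0.017580.
Unemployed = u* × labor force = 0.017580 × 398.75 ≈ 7.01 thousand.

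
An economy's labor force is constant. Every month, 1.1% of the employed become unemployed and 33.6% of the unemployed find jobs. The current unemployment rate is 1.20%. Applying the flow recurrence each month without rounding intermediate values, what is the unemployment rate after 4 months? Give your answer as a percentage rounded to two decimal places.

With a fixed labor force, u_{t+1} = u_t + s·(1−u_t) − f·u_t = u_t·(1−s−f) + s.
Here 1−s−f = 0.653 and s = 0.011.
u_1 = 0.012000 × 0.653 + 0.011 = 0.018836.
u_2 = 0.018836 × 0.653 + 0.011 = 0.023300.
u_3 = 0.023300 × 0.653 + 0.011 = 0.026215.
u_4 = 0.026215 × 0.653 + 0.011 = 0.028118.

Unemployment rate after four months ≈ 2.81%.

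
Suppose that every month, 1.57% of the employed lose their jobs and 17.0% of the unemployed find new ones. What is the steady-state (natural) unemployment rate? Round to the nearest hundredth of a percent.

At steady state the flows balance: s·E = f·U, so U/(E+U) = s/(s+f).
u* = 1.57 / (1.57 + 17.0) = 1.57 / 18.57 = 8.45%.

Steady-state unemployment rate ≈ 8.45%.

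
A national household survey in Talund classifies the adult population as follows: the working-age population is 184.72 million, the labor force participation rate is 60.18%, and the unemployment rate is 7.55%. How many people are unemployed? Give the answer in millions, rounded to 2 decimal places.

About 8.39 million are unemployed.

Labor force = 0.6018 × 184.72 = 111.16 million.
Unemployed = 0.0755 × 111.16 ≈ 8.39 million.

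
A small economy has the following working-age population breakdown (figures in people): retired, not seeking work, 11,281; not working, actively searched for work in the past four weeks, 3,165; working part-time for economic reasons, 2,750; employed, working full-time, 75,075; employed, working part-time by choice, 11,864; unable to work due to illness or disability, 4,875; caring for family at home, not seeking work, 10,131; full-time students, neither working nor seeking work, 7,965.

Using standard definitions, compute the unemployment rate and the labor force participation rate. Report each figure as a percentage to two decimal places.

Employed = 2,750 + 75,075 + 11,864 = 89,689 (anyone who worked, including part-time for economic reasons, counts as employed).
Unemployed = 3,165.
Labor force = 89,689 + 3,165 = 92,854.
Not in labor force = 11,281 + 4,875 + 10,131 + 7,965 = 34,252 (those not working and not actively searching are outside the labor force).
Civilian working-age population = 92,854 + 34,252 = 127,106.
Unemployment rate = 3,165 / 92,854 = 3.41%.
Labor force participation rate = 92,854 / 127,106 = 73.05%.

Unemployment rate ≈ 3.41%; labor force participation rate ≈ 73.05%.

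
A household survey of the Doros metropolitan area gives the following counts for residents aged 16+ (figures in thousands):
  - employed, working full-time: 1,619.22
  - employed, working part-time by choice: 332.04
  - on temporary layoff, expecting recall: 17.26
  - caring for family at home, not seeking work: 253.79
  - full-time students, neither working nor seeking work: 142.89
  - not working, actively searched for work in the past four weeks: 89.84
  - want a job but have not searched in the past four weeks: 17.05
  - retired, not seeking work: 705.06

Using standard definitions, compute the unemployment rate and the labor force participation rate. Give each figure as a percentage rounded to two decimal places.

Employed = 1,619.22 + 332.04 = 1,951.26 thousand.
Unemployed = 17.26 + 89.84 = 107.10 thousand (jobless and actively searching, or on temporary layoff).
Labor force = 1,951.26 + 107.10 = 2,058.36 thousand.
Not in labor force = 253.79 + 142.89 + 17.05 + 705.06 = 1,118.79 thousand (those not working and not actively searching are outside the labor force — including those who want a job but have given up searching).
Civilian working-age population = 2,058.36 + 1,118.79 = 3,177.15 thousand.
Unemployment rate = 107.10 / 2,058.36 = 5.20%.
Labor force participation rate = 2,058.36 / 3,177.15 = 64.79%.

Unemployment rate ≈ 5.20%; labor force participation rate ≈ 64.79%.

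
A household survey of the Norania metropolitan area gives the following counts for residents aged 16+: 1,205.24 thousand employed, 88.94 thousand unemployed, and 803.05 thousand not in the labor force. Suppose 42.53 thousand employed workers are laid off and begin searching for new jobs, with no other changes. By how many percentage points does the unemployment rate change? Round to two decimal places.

The unemployment rate changes by +3.29 percentage points.

Initially, labor force = 1,205.24 + 88.94 = 1,294.18 thousand, so u = 88.94/1,294.18 = 6.87%.
After the change, employed falls and unemployed rises by 42.53; labor force unchanged → E = 1,162.71, U = 131.47, labor force = 1,294.18 thousand.
New unemployment rate = 131.47 / 1,294.18 = 10.16%.
Change = 10.16% − 6.87% = +3.29 percentage points.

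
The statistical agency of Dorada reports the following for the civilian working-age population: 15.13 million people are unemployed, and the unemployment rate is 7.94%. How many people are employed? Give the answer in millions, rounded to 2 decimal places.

Labor force = U / u = 15.13 / 0.0794 ≈ 190.55 million.
Employed = labor force − unemployed = 190.55 − 15.13 = 175.42 million.

About 175.42 million are employed.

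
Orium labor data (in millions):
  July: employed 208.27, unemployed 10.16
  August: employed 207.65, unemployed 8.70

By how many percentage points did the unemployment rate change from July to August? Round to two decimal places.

The unemployment rate changed by −0.63 percentage points.

July: labor force = 208.27 + 10.16 = 218.43; u = 10.16/218.43 = 4.65%.
August: labor force = 207.65 + 8.70 = 216.35; u = 8.70/216.35 = 4.02%.
Change = 4.02% − 4.65% = −0.63 pp.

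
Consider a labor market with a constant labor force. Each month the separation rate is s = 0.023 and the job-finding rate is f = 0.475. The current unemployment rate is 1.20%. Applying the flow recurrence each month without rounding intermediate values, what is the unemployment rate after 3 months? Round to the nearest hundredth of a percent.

Unemployment rate after three months ≈ 4.19%.

With a fixed labor force, u_{t+1} = u_t + s·(1−u_t) − f·u_t = u_t·(1−s−f) + s.
Here 1−s−f = 0.502 and s = 0.023.
u_1 = 0.012000 × 0.502 + 0.023 = 0.029024.
u_2 = 0.029024 × 0.502 + 0.023 = 0.037570.
u_3 = 0.037570 × 0.502 + 0.023 = 0.041860.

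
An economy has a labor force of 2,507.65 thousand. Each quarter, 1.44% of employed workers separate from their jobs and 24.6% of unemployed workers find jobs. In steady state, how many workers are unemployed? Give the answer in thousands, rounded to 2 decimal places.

Steady-state unemployment rate u* = s/(s+f) = 1.44/(1.44+24.6) = 0.055300.
Unemployed = u* × labor force = 0.055300 × 2,507.65 ≈ 138.67 thousand.

About 138.67 thousand are unemployed in steady state.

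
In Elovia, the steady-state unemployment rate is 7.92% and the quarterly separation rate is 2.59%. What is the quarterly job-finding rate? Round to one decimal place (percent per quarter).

Job-finding rate ≈ 30.1% per quarter.

From u* = s/(s+f): f = s·(1−u)/u.
f = 2.59 × (1 − 0.0792) / 0.0792 = 2.3849 / 0.0792 ≈ 30.1% per quarter.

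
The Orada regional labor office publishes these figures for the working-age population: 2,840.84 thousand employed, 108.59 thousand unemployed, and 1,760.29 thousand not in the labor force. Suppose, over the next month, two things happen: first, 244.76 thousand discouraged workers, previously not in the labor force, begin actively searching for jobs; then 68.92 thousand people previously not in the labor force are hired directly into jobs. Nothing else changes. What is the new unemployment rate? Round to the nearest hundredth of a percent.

New unemployment rate ≈ 10.83%.

Initially, labor force = 2,840.84 + 108.59 = 2,949.43 thousand, so u = 108.59/2,949.43 = 3.68%.
After the first change, unemployed and labor force both rise by 244.76 → E = 2,840.84, U = 353.35, labor force = 3,194.19 thousand.
After the second change, employed and labor force both rise by 68.92; unemployed unchanged → E = 2,909.76, U = 353.35, labor force = 3,263.11 thousand.
New unemployment rate = 353.35 / 3,263.11 = 10.83%.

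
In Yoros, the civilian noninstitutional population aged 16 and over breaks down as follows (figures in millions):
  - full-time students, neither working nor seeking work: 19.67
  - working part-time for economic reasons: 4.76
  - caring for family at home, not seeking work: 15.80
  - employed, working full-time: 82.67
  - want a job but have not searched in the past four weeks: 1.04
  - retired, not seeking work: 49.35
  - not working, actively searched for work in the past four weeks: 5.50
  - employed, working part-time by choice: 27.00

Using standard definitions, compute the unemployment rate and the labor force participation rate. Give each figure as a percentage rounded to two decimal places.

Employed = 4.76 + 82.67 + 27.00 = 114.43 million (anyone who worked, including part-time for economic reasons, counts as employed).
Unemployed = 5.50 million.
Labor force = 114.43 + 5.50 = 119.93 million.
Not in labor force = 19.67 + 15.80 + 1.04 + 49.35 = 85.86 million (those not working and not actively searching are outside the labor force — including those who want a job but have given up searching).
Civilian working-age population = 119.93 + 85.86 = 205.79 million.
Unemployment rate = 5.50 / 119.93 = 4.59%.
Labor force participation rate = 119.93 / 205.79 = 58.28%.

Unemployment rate ≈ 4.59%; labor force participation rate ≈ 58.28%.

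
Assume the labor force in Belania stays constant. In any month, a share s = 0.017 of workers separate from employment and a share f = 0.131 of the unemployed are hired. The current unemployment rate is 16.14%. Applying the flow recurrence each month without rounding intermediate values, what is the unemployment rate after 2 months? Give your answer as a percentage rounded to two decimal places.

Unemployment rate after two months ≈ 14.86%.

With a fixed labor force, u_{t+1} = u_t + s·(1−u_t) − f·u_t = u_t·(1−s−f) + s.
Here 1−s−f = 0.852 and s = 0.017.
u_1 = 0.161400 × 0.852 + 0.017 = 0.154513.
u_2 = 0.154513 × 0.852 + 0.017 = 0.148645.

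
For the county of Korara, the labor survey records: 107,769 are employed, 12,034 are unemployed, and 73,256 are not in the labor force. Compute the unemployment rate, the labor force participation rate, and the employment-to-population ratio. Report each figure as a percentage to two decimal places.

Unemployment rate ≈ 10.04%; labor force participation rate ≈ 62.06%; employment-population ratio ≈ 55.82%.

Labor force = employed + unemployed = 107,769 + 12,034 = 119,803.
Working-age population = 119,803 + 73,256 = 193,059.
Unemployment rate = 12,034 / 119,803 = 10.04%.
Labor force participation rate = 119,803 / 193,059 = 62.06%.
Employment-population ratio = 107,769 / 193,059 = 55.82%.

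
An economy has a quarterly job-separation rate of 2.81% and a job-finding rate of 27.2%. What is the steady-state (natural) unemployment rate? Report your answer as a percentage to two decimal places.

Steady-state unemployment rate ≈ 9.36%.

At steady state the flows balance: s·E = f·U, so U/(E+U) = s/(s+f).
u* = 2.81 / (2.81 + 27.2) = 2.81 / 30.01 = 9.36%.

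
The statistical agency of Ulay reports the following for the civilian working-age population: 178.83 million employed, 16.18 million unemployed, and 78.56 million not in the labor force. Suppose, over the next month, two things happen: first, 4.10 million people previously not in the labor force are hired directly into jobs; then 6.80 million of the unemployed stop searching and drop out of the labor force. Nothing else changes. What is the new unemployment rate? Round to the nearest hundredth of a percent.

Initially, labor force = 178.83 + 16.18 = 195.01 million, so u = 16.18/195.01 = 8.30%.
After the first change, employed and labor force both rise by 4.10; unemployed unchanged → E = 182.93, U = 16.18, labor force = 199.11 million.
After the second change, unemployed and labor force both fall by 6.80 → E = 182.93, U = 9.38, labor force = 192.31 million.
New unemployment rate = 9.38 / 192.31 = 4.88%.

New unemployment rate ≈ 4.88%.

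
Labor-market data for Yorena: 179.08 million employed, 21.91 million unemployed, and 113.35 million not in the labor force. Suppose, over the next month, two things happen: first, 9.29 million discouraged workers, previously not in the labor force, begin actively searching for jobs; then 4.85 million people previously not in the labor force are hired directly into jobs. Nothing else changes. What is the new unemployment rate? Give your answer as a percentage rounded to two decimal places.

New unemployment rate ≈ 14.50%.

Initially, labor force = 179.08 + 21.91 = 200.99 million, so u = 21.91/200.99 = 10.90%.
After the first change, unemployed and labor force both rise by 9.29 → E = 179.08, U = 31.20, labor force = 210.28 million.
After the second change, employed and labor force both rise by 4.85; unemployed unchanged → E = 183.93, U = 31.20, labor force = 215.13 million.
New unemployment rate = 31.20 / 215.13 = 14.50%.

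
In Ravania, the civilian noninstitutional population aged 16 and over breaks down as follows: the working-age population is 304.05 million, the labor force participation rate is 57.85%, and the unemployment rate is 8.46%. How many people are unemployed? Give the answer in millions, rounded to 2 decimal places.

About 14.88 million are unemployed.

Labor force = 0.5785 × 304.05 = 175.89 million.
Unemployed = 0.0846 × 175.89 ≈ 14.88 million.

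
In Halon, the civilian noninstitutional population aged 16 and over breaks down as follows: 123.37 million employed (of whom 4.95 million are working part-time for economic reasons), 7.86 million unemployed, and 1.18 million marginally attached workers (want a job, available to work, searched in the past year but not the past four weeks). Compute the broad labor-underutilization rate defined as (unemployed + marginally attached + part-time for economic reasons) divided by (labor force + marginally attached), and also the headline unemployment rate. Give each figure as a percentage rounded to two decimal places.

Broad underutilization rate ≈ 10.57%; headline unemployment rate ≈ 5.99%.

Labor force = 123.37 + 7.86 = 131.23 million.
Numerator = 7.86 + 1.18 + 4.95 = 13.99 million.
Denominator = 131.23 + 1.18 = 132.41 million.
Broad rate = 13.99 / 132.41 = 10.57%.
Headline unemployment rate = 7.86 / 131.23 = 5.99%.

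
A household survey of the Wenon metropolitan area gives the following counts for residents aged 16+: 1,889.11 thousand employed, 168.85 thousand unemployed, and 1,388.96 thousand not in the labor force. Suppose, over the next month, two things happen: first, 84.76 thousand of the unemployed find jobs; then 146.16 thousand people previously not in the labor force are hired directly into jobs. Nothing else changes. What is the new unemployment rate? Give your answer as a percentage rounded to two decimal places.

Initially, labor force = 1,889.11 + 168.85 = 2,057.96 thousand, so u = 168.85/2,057.96 = 8.20%.
After the first change, unemployed falls and employed rises by 84.76; labor force unchanged → E = 1,973.87, U = 84.09, labor force = 2,057.96 thousand.
After the second change, employed and labor force both rise by 146.16; unemployed unchanged → E = 2,120.03, U = 84.09, labor force = 2,204.12 thousand.
New unemployment rate = 84.09 / 2,204.12 = 3.82%.

New unemployment rate ≈ 3.82%.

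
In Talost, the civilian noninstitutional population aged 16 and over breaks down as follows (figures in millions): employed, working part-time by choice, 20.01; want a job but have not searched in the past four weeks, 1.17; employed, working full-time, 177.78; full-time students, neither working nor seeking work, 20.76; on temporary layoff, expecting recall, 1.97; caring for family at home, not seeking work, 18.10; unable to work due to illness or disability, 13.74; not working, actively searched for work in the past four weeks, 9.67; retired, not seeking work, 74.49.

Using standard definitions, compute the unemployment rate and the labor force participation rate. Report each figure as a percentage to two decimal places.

Employed = 20.01 + 177.78 = 197.79 million.
Unemployed = 1.97 + 9.67 = 11.64 million (jobless and actively searching, or on temporary layoff).
Labor force = 197.79 + 11.64 = 209.43 million.
Not in labor force = 1.17 + 20.76 + 18.10 + 13.74 + 74.49 = 128.26 million (those not working and not actively searching are outside the labor force — including those who want a job but have given up searching).
Civilian working-age population = 209.43 + 128.26 = 337.69 million.
Unemployment rate = 11.64 / 209.43 = 5.56%.
Labor force participation rate = 209.43 / 337.69 = 62.02%.

Unemployment rate ≈ 5.56%; labor force participation rate ≈ 62.02%.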